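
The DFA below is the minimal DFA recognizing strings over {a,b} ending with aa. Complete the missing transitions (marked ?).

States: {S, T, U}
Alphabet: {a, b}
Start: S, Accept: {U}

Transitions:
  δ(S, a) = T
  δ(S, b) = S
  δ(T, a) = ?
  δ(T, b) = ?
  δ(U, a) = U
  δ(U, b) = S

From the language and accept set, identify what each state tracks — S: last symbol not a; T: one trailing a; U: two trailing a's.
Each missing δ(q, a) is the state matching the new tracked value after reading a.
δ(T, a) = U; δ(T, b) = S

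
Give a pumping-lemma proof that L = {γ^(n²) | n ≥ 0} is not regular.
Assume L is regular with pumping length p. Idea: pumping adds a fixed amount, but gaps between consecutive squares grow.
Choose s = γ^(p²) (length p² ≥ p). By the pumping lemma, s = xyz with |xy| ≤ p, |y| > 0, so |y| = k with 1 ≤ k ≤ p. Then |xy²z| = p²+k. Since p² < p²+k ≤ p²+p < (p+1)², the length p²+k lies strictly between consecutive squares, so it is not a perfect square and xy²z ∉ L.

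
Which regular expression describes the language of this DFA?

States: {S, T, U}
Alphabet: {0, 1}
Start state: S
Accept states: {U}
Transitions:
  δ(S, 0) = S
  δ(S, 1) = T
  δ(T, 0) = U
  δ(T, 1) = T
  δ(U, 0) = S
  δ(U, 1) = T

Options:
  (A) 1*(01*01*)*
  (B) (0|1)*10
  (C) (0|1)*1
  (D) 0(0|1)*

Check each option against the DFA on short strings; one disagreement eliminates an option:
  (A) 1*(01*01*)*: on ε the DFA stays in S and rejects (S ∉ Accept), but the regex matches it → eliminate
  (B) (0|1)*10: agrees with the DFA on every string of length ≤ 6
  (C) (0|1)*1: on '1' the DFA goes S → T and rejects (T ∉ Accept), but the regex matches it → eliminate
  (D) 0(0|1)*: on '0' the DFA goes S → S and rejects (S ∉ Accept), but the regex matches it → eliminate
Only (B) is consistent with the DFA.
(B) (0|1)*10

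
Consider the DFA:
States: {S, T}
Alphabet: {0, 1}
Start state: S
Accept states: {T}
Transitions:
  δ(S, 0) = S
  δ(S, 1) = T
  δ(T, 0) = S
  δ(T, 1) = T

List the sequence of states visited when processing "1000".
read '1': S → T
  read '0': T → S
  read '0': S → S
  read '0': S → S
S -> T -> S -> S -> S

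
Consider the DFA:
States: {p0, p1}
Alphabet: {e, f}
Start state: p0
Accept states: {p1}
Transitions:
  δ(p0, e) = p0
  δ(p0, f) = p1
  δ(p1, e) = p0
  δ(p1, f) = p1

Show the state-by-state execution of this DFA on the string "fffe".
read 'f': p0 → p1
  read 'f': p1 → p1
  read 'f': p1 → p1
  read 'e': p1 → p0
p0 -> p1 -> p1 -> p1 -> p0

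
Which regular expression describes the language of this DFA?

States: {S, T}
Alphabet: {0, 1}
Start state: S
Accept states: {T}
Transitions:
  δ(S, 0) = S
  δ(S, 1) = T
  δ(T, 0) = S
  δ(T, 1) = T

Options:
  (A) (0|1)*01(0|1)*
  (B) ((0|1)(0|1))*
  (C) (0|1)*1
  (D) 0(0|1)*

Check each option against the DFA on short strings; one disagreement eliminates an option:
  (A) (0|1)*01(0|1)*: on '1' the DFA goes S → T and accepts (T ∈ Accept), but the regex does not match it → eliminate
  (B) ((0|1)(0|1))*: on ε the DFA stays in S and rejects (S ∉ Accept), but the regex matches it → eliminate
  (C) (0|1)*1: agrees with the DFA on every string of length ≤ 6
  (D) 0(0|1)*: on '0' the DFA goes S → S and rejects (S ∉ Accept), but the regex matches it → eliminate
Only (C) is consistent with the DFA.
(C) (0|1)*1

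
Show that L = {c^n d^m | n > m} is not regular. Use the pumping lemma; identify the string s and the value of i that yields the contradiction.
Assume L is regular with pumping length p. Idea: pumping down the c-block drops the c-count to at most the d-count.
Choose s = c^(p+1) d^p ∈ L (|s| = 2p+1 ≥ p). By the pumping lemma, s = xyz with |xy| ≤ p, |y| > 0, so y = c^k with k ≥ 1. Take i = 0: xz = c^(p+1−k) d^p. Since k ≥ 1, p+1−k ≤ p, so the number of c's is no longer strictly greater than the number of d's, hence xz ∉ L.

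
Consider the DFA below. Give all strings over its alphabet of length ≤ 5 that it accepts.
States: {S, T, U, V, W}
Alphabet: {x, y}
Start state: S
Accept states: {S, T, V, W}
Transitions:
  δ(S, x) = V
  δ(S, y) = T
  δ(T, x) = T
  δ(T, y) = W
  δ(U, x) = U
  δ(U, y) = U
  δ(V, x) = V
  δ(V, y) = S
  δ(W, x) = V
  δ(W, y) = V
ε, x, y, xx, xy, yx, yy, xxx, xxy, xyx, xyy, yxx, yxy, yyx, yyy, xxxx, xxxy, xxyx, xxyy, xyxx, xyxy, xyyx, xyyy, yxxx, yxxy, yxyx, yxyy, yyxx, yyxy, yyyx, yyyy, xxxxx, xxxxy, xxxyx, xxxyy, xxyxx, xxyxy, xxyyx, xxyyy, xyxxx, xyxxy, xyxyx, xyxyy, xyyxx, xyyxy, xyyyx, xyyyy, yxxxx, yxxxy, yxxyx, yxxyy, yxyxx, yxyxy, yxyyx, yxyyy, yyxxx, yyxxy, yyxyx, yyxyy, yyyxx, yyyxy, yyyyx, yyyyy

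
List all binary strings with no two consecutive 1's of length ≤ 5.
ε, 0, 1, 00, 01, 10, 000, 001, 010, 100, 101, 0000, 0001, 0010, 0100, 0101, 1000, 1001, 1010, 00000, 00001, 00010, 00100, 00101, 01000, 01001, 01010, 10000, 10001, 10010, 10100, 10101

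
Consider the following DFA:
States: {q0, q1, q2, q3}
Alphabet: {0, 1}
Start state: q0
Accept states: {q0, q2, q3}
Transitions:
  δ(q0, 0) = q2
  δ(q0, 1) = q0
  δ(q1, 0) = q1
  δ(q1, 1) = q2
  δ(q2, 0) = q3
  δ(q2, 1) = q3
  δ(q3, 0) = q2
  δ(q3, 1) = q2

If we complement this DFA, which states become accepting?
Complement accept states = All states \ Original accept states
= {q0, q1, q2, q3} \ {q0, q2, q3}
{q1}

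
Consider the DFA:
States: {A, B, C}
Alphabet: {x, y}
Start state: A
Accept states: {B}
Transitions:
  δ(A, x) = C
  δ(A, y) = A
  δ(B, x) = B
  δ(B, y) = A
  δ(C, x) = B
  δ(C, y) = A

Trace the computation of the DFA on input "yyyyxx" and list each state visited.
read 'y': A → A
  read 'y': A → A
  read 'y': A → A
  read 'y': A → A
  read 'x': A → C
  read 'x': C → B
A -> A -> A -> A -> A -> C -> B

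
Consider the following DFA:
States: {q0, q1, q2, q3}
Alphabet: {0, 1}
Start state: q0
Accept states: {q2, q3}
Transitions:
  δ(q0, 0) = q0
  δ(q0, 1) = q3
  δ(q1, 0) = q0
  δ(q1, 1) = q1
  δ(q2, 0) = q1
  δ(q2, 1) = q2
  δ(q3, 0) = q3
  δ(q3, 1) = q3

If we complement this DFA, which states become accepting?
Complement accept states = All states \ Original accept states
= {q0, q1, q2, q3} \ {q2, q3}
{q0, q1}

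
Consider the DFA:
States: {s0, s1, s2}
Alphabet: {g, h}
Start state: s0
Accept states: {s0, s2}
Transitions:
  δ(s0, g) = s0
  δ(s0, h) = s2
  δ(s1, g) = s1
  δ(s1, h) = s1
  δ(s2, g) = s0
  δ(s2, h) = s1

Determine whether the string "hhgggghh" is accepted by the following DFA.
Processing string "hhgggghh":
  s0 --h--> s2
  s2 --h--> s1
  s1 --g--> s1
  s1 --g--> s1
  s1 --g--> s1
  s1 --g--> s1
  s1 --h--> s1
  s1 --h--> s1
Final state: s1
Accept states: {s0, s2}
No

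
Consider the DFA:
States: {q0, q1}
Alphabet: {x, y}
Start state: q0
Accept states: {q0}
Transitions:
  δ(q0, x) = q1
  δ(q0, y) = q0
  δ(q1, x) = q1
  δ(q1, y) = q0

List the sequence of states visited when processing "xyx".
read 'x': q0 → q1
  read 'y': q1 → q0
  read 'x': q0 → q1
q0 -> q1 -> q0 -> q1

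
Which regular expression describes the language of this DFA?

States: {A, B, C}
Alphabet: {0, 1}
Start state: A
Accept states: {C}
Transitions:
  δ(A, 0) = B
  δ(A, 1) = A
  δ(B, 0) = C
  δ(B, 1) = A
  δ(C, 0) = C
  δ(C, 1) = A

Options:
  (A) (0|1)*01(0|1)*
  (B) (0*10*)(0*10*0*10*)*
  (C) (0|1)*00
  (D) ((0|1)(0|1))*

Check each option against the DFA on short strings; one disagreement eliminates an option:
  (A) (0|1)*01(0|1)*: on '00' the DFA goes A → B → C and accepts (C ∈ Accept), but the regex does not match it → eliminate
  (B) (0*10*)(0*10*0*10*)*: on '1' the DFA goes A → A and rejects (A ∉ Accept), but the regex matches it → eliminate
  (C) (0|1)*00: agrees with the DFA on every string of length ≤ 6
  (D) ((0|1)(0|1))*: on ε the DFA stays in A and rejects (A ∉ Accept), but the regex matches it → eliminate
Only (C) is consistent with the DFA.
(C) (0|1)*00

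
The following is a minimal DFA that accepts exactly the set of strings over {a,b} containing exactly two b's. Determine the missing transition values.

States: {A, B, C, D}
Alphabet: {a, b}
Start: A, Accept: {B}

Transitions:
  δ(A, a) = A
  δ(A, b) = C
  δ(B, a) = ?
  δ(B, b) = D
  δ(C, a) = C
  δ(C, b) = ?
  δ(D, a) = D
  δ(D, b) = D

From the language and accept set, identify what each state tracks — A: zero b's; B: two b's; C: one b; D: ≥ three b's (dead).
Each missing δ(q, a) is the state matching the new tracked value after reading a.
δ(B, a) = B; δ(C, b) = B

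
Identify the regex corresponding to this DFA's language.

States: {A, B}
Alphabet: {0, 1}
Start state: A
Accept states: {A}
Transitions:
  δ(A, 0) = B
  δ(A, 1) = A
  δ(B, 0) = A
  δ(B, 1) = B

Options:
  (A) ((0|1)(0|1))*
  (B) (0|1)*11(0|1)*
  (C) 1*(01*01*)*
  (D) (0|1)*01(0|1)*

Check each option against the DFA on short strings; one disagreement eliminates an option:
  (A) ((0|1)(0|1))*: on '1' the DFA goes A → A and accepts (A ∈ Accept), but the regex does not match it → eliminate
  (B) (0|1)*11(0|1)*: on ε the DFA stays in A and accepts (A ∈ Accept), but the regex does not match it → eliminate
  (C) 1*(01*01*)*: agrees with the DFA on every string of length ≤ 6
  (D) (0|1)*01(0|1)*: on ε the DFA stays in A and accepts (A ∈ Accept), but the regex does not match it → eliminate
Only (C) is consistent with the DFA.
(C) 1*(01*01*)*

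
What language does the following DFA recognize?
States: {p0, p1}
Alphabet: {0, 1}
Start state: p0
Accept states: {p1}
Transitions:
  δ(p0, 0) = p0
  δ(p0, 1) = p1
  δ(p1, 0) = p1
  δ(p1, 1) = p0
Testing a few strings:
  '1' → accept
  '011' → reject
  '00' → reject
  '0' → reject
State roles: p0=even number of 1's so far; p1=odd number of 1's so far
All binary strings with an odd number of 1's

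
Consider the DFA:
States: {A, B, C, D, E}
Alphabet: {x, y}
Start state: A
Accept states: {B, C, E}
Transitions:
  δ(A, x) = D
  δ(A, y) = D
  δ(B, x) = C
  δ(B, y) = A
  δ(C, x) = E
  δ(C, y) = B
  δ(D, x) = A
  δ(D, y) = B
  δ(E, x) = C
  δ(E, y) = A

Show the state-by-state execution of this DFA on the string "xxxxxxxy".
read 'x': A → D
  read 'x': D → A
  read 'x': A → D
  read 'x': D → A
  read 'x': A → D
  read 'x': D → A
  read 'x': A → D
  read 'y': D → B
A -> D -> A -> D -> A -> D -> A -> D -> B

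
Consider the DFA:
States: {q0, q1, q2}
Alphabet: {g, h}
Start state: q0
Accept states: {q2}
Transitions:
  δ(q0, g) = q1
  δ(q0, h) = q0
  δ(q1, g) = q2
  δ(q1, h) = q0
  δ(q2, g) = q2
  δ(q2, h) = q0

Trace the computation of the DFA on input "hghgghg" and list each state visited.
read 'h': q0 → q0
  read 'g': q0 → q1
  read 'h': q1 → q0
  read 'g': q0 → q1
  read 'g': q1 → q2
  read 'h': q2 → q0
  read 'g': q0 → q1
q0 -> q0 -> q1 -> q0 -> q1 -> q2 -> q0 -> q1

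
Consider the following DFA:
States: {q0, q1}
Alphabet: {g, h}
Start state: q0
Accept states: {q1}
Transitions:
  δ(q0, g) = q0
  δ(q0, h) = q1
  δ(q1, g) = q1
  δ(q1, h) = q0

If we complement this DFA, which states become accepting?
Complement accept states = All states \ Original accept states
= {q0, q1} \ {q1}
{q0}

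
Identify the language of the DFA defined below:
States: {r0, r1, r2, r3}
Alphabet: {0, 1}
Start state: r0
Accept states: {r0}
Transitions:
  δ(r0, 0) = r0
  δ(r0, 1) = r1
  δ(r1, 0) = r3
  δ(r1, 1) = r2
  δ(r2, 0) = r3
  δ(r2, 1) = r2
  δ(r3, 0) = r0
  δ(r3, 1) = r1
Testing a few strings:
  '1' → reject
  '0011' → reject
  '0' → accept
  '11' → reject
State roles: r0=value ≡ 0 (mod 4); r1=value ≡ 1 (mod 4); r2=value ≡ 3 (mod 4); r3=value ≡ 2 (mod 4)
All binary strings representing a multiple of 4 (read in base 2; leading zeros allowed and ε counts as 0)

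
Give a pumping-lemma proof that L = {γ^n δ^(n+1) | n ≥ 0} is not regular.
Assume L is regular with pumping length p. Idea: pumping the γ-block breaks the fixed offset of 1.
Choose s = γ^p δ^(p+1) ∈ L. By the pumping lemma, s = xyz with |xy| ≤ p, |y| > 0, so y = γ^k with k ≥ 1. Then xy²z = γ^(p+k) δ^(p+1). For this to be in L we would need p+1 = (p+k)+1, i.e. k = 0, contradicting k ≥ 1. So xy²z ∉ L.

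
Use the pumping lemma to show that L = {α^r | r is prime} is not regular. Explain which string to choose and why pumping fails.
Assume L is regular with pumping length p. Idea: pumping by a suitable count produces a composite length.
Let q be a prime with q ≥ p and choose s = α^q ∈ L. By the pumping lemma, s = xyz with |xy| ≤ p, |y| = k ≥ 1. Take i = q+1: |xy^(q+1)z| = q + q·k = q(1+k). Since q ≥ 2 and 1+k ≥ 2, q(1+k) is composite, so xy^(q+1)z ∉ L.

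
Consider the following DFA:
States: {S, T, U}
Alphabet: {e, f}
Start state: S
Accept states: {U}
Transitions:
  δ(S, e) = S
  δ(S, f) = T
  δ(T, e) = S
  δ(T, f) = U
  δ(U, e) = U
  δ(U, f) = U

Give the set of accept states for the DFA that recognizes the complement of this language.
Complement accept states = All states \ Original accept states
= {S, T, U} \ {U}
{S, T}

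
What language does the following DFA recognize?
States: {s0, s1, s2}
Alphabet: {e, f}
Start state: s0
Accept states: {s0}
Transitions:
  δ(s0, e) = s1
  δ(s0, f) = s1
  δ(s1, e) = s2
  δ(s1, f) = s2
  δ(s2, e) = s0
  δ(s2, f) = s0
Testing a few strings:
  'f' → reject
  'fe' → reject
  'e' → reject
  'ff' → reject
State roles: s0=length ≡ 0 (mod 3); s1=length ≡ 1 (mod 3); s2=length ≡ 2 (mod 3)
All strings over {e,f} whose length is a multiple of 3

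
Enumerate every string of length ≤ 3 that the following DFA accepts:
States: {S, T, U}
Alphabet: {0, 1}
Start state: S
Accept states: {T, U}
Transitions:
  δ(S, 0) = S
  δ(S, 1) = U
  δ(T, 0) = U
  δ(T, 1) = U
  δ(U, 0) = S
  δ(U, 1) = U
1, 01, 11, 001, 011, 101, 111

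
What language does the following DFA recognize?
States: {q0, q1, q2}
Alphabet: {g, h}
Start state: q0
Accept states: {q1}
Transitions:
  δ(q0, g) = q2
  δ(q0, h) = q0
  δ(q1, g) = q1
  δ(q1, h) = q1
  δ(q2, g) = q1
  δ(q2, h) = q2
Testing a few strings:
  'h' → reject
  'hh' → reject
  'hghh' → reject
  'ggg' → accept
State roles: q0=zero g's seen; q1=≥ two g's seen; q2=one g seen
All strings over {g,h} containing at least two g's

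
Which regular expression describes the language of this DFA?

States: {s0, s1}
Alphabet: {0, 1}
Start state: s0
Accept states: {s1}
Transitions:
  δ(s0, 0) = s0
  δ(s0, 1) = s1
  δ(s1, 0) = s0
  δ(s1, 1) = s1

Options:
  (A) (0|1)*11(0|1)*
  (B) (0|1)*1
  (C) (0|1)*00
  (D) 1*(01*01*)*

Check each option against the DFA on short strings; one disagreement eliminates an option:
  (A) (0|1)*11(0|1)*: on '1' the DFA goes s0 → s1 and accepts (s1 ∈ Accept), but the regex does not match it → eliminate
  (B) (0|1)*1: agrees with the DFA on every string of length ≤ 6
  (C) (0|1)*00: on '1' the DFA goes s0 → s1 and accepts (s1 ∈ Accept), but the regex does not match it → eliminate
  (D) 1*(01*01*)*: on ε the DFA stays in s0 and rejects (s0 ∉ Accept), but the regex matches it → eliminate
Only (B) is consistent with the DFA.
(B) (0|1)*1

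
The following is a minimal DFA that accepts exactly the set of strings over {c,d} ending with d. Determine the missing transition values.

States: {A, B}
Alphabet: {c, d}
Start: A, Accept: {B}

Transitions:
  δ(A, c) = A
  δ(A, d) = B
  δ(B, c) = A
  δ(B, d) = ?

From the language and accept set, identify what each state tracks — A: last symbol not d; B: last symbol is d.
Each missing δ(q, a) is the state matching the new tracked value after reading a.
δ(B, d) = B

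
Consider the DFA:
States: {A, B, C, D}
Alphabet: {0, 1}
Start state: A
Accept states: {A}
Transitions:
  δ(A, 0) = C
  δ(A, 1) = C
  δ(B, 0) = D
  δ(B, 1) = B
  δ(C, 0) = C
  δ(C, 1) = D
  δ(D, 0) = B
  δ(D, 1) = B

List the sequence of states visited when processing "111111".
read '1': A → C
  read '1': C → D
  read '1': D → B
  read '1': B → B
  read '1': B → B
  read '1': B → B
A -> C -> D -> B -> B -> B -> B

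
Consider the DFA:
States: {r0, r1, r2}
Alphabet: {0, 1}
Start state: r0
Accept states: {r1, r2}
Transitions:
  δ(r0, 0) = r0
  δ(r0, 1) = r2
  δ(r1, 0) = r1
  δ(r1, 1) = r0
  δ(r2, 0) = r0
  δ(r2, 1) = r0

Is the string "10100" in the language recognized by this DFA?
Processing string "10100":
  r0 --1--> r2
  r2 --0--> r0
  r0 --1--> r2
  r2 --0--> r0
  r0 --0--> r0
Final state: r0
Accept states: {r1, r2}
No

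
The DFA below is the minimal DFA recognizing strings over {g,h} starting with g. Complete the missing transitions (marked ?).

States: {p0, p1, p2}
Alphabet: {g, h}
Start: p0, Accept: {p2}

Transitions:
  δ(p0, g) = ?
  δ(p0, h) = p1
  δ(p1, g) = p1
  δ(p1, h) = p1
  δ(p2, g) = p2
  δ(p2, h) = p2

From the language and accept set, identify what each state tracks — p0: no input read; p1: started with h (dead); p2: started with g.
Each missing δ(q, a) is the state matching the new tracked value after reading a.
δ(p0, g) = p2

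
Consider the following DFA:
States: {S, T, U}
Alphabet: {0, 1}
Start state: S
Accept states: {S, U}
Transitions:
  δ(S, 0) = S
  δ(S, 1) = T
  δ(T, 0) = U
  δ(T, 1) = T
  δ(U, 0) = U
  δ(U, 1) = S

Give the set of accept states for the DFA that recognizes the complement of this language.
Complement accept states = All states \ Original accept states
= {S, T, U} \ {S, U}
{T}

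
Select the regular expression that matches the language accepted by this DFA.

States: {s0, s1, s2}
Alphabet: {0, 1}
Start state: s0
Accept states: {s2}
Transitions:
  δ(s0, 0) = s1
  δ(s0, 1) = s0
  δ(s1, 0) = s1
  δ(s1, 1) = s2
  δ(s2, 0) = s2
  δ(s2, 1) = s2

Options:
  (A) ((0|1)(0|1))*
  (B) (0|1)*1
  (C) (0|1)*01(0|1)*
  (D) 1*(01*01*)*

Check each option against the DFA on short strings; one disagreement eliminates an option:
  (A) ((0|1)(0|1))*: on ε the DFA stays in s0 and rejects (s0 ∉ Accept), but the regex matches it → eliminate
  (B) (0|1)*1: on '1' the DFA goes s0 → s0 and rejects (s0 ∉ Accept), but the regex matches it → eliminate
  (C) (0|1)*01(0|1)*: agrees with the DFA on every string of length ≤ 6
  (D) 1*(01*01*)*: on ε the DFA stays in s0 and rejects (s0 ∉ Accept), but the regex matches it → eliminate
Only (C) is consistent with the DFA.
(C) (0|1)*01(0|1)*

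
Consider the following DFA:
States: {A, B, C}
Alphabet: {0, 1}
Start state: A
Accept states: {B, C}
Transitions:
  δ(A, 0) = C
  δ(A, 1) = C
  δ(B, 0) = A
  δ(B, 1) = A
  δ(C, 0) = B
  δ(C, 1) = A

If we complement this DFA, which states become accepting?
Complement accept states = All states \ Original accept states
= {A, B, C} \ {B, C}
{A}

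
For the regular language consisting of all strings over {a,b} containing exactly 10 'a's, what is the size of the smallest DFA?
By Myhill–Nerode, count the distinguishable equivalence classes: 12 classes — having seen 0, 1, …, 10, or >10 copies of 'a'; the count-10 class is the only accepting one and >10 is dead.
12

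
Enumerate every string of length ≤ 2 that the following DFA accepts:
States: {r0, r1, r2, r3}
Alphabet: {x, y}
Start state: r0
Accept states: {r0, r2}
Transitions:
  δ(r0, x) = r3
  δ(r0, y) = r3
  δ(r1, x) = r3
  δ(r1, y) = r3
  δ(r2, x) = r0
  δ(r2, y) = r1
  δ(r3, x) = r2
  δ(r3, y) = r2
ε, xx, xy, yx, yy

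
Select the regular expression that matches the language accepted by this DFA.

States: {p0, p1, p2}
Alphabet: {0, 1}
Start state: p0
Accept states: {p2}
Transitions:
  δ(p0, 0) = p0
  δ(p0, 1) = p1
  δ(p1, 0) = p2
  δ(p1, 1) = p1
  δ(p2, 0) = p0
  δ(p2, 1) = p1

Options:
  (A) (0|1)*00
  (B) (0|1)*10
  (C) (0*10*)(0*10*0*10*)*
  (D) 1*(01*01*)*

Check each option against the DFA on short strings; one disagreement eliminates an option:
  (A) (0|1)*00: on '00' the DFA goes p0 → p0 → p0 and rejects (p0 ∉ Accept), but the regex matches it → eliminate
  (B) (0|1)*10: agrees with the DFA on every string of length ≤ 6
  (C) (0*10*)(0*10*0*10*)*: on '1' the DFA goes p0 → p1 and rejects (p1 ∉ Accept), but the regex matches it → eliminate
  (D) 1*(01*01*)*: on ε the DFA stays in p0 and rejects (p0 ∉ Accept), but the regex matches it → eliminate
Only (B) is consistent with the DFA.
(B) (0|1)*10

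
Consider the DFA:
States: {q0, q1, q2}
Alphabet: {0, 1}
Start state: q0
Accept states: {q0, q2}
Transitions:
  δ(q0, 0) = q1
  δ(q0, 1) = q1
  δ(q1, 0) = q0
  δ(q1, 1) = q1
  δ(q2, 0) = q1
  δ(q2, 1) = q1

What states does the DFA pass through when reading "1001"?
read '1': q0 → q1
  read '0': q1 → q0
  read '0': q0 → q1
  read '1': q1 → q1
q0 -> q1 -> q0 -> q1 -> q1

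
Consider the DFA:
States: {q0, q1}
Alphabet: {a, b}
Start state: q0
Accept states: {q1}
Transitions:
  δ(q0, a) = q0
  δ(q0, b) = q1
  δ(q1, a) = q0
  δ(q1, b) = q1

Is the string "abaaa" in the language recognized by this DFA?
Processing string "abaaa":
  q0 --a--> q0
  q0 --b--> q1
  q1 --a--> q0
  q0 --a--> q0
  q0 --a--> q0
Final state: q0
Accept states: {q1}
No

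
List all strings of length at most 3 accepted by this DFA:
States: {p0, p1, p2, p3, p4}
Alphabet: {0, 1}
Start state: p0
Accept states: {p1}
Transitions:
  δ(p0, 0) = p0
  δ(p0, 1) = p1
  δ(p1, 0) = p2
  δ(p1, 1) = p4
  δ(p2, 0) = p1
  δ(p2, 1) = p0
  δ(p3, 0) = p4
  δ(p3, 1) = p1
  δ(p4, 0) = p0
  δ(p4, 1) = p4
1, 01, 001, 100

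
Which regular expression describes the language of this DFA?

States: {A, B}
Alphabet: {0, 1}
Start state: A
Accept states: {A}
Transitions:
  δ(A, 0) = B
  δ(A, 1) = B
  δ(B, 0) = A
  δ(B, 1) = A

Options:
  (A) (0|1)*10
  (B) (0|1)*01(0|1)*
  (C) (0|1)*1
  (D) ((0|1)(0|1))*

Check each option against the DFA on short strings; one disagreement eliminates an option:
  (A) (0|1)*10: on ε the DFA stays in A and accepts (A ∈ Accept), but the regex does not match it → eliminate
  (B) (0|1)*01(0|1)*: on ε the DFA stays in A and accepts (A ∈ Accept), but the regex does not match it → eliminate
  (C) (0|1)*1: on ε the DFA stays in A and accepts (A ∈ Accept), but the regex does not match it → eliminate
  (D) ((0|1)(0|1))*: agrees with the DFA on every string of length ≤ 6
Only (D) is consistent with the DFA.
(D) ((0|1)(0|1))*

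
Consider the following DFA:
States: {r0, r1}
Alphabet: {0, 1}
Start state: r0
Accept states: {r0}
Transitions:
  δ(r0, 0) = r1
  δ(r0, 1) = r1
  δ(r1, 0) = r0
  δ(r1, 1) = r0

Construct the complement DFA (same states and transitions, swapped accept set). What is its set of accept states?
Complement accept states = All states \ Original accept states
= {r0, r1} \ {r0}
{r1}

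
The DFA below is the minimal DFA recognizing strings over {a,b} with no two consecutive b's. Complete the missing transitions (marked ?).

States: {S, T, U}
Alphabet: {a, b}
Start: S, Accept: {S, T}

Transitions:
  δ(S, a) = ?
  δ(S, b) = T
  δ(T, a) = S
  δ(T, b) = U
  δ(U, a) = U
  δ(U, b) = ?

From the language and accept set, identify what each state tracks — S: last symbol not b (ok); T: last symbol b (ok); U: saw bb (dead).
Each missing δ(q, a) is the state matching the new tracked value after reading a.
δ(S, a) = S; δ(U, b) = U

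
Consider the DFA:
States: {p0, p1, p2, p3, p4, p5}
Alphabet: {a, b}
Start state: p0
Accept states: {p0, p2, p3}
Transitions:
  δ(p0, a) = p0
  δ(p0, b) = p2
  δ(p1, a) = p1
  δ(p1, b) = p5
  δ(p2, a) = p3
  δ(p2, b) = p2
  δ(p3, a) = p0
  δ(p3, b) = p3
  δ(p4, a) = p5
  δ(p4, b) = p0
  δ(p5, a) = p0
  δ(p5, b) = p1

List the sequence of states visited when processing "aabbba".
read 'a': p0 → p0
  read 'a': p0 → p0
  read 'b': p0 → p2
  read 'b': p2 → p2
  read 'b': p2 → p2
  read 'a': p2 → p3
p0 -> p0 -> p0 -> p2 -> p2 -> p2 -> p3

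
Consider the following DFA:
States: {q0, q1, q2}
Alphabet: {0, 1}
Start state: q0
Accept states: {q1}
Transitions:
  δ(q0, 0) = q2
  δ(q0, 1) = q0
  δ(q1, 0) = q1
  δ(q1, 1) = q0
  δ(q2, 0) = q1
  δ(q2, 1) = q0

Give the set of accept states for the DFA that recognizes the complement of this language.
Complement accept states = All states \ Original accept states
= {q0, q1, q2} \ {q1}
{q0, q2}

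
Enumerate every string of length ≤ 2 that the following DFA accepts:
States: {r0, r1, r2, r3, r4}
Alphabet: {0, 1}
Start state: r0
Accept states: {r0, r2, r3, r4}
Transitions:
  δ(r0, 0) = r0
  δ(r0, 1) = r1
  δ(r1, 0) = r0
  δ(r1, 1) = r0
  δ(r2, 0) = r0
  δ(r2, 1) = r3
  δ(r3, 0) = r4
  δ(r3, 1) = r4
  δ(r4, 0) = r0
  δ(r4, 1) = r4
ε, 0, 00, 10, 11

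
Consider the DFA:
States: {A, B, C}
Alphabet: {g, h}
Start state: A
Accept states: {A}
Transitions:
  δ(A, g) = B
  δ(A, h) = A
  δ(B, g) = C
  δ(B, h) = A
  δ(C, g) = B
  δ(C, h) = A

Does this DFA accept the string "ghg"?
Processing string "ghg":
  A --g--> B
  B --h--> A
  A --g--> B
Final state: B
Accept states: {A}
No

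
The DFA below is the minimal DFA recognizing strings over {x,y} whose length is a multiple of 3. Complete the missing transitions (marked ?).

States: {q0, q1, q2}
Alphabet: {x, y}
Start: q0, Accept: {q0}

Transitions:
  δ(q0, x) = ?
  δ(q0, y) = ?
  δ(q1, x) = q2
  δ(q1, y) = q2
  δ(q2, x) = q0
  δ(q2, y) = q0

From the language and accept set, identify what each state tracks — q0: length ≡ 0 (mod 3); q1: length ≡ 1 (mod 3); q2: length ≡ 2 (mod 3).
Each missing δ(q, a) is the state matching the new tracked value after reading a.
δ(q0, x) = q1; δ(q0, y) = q1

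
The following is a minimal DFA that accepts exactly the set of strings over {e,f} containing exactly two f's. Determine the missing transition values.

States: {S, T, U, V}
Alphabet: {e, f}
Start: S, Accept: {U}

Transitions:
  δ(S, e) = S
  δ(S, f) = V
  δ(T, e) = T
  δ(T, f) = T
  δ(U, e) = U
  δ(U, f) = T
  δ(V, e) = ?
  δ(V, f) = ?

From the language and accept set, identify what each state tracks — S: zero f's; T: ≥ three f's (dead); U: two f's; V: one f.
Each missing δ(q, a) is the state matching the new tracked value after reading a.
δ(V, e) = V; δ(V, f) = U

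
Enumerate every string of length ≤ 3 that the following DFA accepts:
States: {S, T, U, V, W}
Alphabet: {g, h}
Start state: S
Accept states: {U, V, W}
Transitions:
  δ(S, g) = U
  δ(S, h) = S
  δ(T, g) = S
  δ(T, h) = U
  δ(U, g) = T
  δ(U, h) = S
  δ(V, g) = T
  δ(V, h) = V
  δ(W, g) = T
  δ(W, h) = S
g, hg, ggh, ghg, hhg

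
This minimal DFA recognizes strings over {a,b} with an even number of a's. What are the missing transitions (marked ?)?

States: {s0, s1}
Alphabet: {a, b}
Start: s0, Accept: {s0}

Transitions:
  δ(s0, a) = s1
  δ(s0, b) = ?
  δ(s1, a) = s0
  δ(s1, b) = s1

From the language and accept set, identify what each state tracks — s0: even number of a's so far; s1: odd number of a's so far.
Each missing δ(q, a) is the state matching the new tracked value after reading a.
δ(s0, b) = s0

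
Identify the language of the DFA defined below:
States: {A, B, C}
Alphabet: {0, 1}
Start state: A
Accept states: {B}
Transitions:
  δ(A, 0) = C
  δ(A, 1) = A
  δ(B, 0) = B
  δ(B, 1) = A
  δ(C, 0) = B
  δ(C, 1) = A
Testing a few strings:
  '01' → reject
  '11' → reject
  '0' → reject
  '00' → accept
State roles: A=last symbol not 0; B=two trailing 0's; C=one trailing 0
All binary strings ending with 00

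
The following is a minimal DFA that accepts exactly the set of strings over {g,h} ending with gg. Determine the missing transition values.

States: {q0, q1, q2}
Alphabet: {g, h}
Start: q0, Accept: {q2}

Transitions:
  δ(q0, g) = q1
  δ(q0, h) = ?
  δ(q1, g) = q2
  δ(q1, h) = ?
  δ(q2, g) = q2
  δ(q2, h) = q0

From the language and accept set, identify what each state tracks — q0: last symbol not g; q1: one trailing g; q2: two trailing g's.
Each missing δ(q, a) is the state matching the new tracked value after reading a.
δ(q0, h) = q0; δ(q1, h) = q0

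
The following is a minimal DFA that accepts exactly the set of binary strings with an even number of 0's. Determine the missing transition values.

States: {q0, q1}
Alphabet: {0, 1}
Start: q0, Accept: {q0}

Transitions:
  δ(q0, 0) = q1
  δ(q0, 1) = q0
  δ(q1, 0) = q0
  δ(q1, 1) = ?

From the language and accept set, identify what each state tracks — q0: even number of 0's so far; q1: odd number of 0's so far.
Each missing δ(q, a) is the state matching the new tracked value after reading a.
δ(q1, 1) = q1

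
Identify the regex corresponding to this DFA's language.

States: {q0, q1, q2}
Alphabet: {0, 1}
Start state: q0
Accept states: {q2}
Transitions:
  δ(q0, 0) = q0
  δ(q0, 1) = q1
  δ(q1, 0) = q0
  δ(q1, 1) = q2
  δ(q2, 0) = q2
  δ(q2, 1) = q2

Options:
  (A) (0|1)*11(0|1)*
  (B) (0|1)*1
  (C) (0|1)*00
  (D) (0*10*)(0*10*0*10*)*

Check each option against the DFA on short strings; one disagreement eliminates an option:
  (A) (0|1)*11(0|1)*: agrees with the DFA on every string of length ≤ 6
  (B) (0|1)*1: on '1' the DFA goes q0 → q1 and rejects (q1 ∉ Accept), but the regex matches it → eliminate
  (C) (0|1)*00: on '00' the DFA goes q0 → q0 → q0 and rejects (q0 ∉ Accept), but the regex matches it → eliminate
  (D) (0*10*)(0*10*0*10*)*: on '1' the DFA goes q0 → q1 and rejects (q1 ∉ Accept), but the regex matches it → eliminate
Only (A) is consistent with the DFA.
(A) (0|1)*11(0|1)*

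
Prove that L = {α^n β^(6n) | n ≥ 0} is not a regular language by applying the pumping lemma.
Assume L is regular with pumping length p. Idea: pumping the α-block breaks the 1:6 ratio.
Choose s = α^p β^(6p) (length 7p ≥ p). By the pumping lemma, s = xyz with |xy| ≤ p, |y| > 0, so y = α^k with k ≥ 1. Then xy²z = α^(p+k) β^(6p). For this to be in L we would need 6p = 6(p+k), i.e. 6k = 0, contradicting k ≥ 1. So xy²z ∉ L.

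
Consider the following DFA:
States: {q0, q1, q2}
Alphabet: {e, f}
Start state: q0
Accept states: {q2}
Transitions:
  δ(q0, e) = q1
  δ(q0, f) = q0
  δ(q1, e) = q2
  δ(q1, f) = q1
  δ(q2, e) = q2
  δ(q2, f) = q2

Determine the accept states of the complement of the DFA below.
Complement accept states = All states \ Original accept states
= {q0, q1, q2} \ {q2}
{q0, q1}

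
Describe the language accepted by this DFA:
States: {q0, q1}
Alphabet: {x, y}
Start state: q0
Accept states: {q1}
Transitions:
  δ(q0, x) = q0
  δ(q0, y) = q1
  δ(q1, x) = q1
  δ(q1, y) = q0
Testing a few strings:
  'xy' → accept
  'xyx' → accept
  'xx' → reject
  'x' → reject
State roles: q0=even number of y's so far; q1=odd number of y's so far
All strings over {x,y} with an odd number of y's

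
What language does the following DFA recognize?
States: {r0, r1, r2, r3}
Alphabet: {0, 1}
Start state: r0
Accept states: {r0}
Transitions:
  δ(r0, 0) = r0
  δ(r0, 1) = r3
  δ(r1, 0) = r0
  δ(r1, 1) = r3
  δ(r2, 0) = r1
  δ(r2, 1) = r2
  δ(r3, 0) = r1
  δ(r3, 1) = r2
Testing a few strings:
  '00' → accept
  '0110' → reject
  '0' → accept
  '1001' → reject
State roles: r0=value ≡ 0 (mod 4); r1=value ≡ 2 (mod 4); r2=value ≡ 3 (mod 4); r3=value ≡ 1 (mod 4)
All binary strings representing a multiple of 4 (read in base 2; leading zeros allowed and ε counts as 0)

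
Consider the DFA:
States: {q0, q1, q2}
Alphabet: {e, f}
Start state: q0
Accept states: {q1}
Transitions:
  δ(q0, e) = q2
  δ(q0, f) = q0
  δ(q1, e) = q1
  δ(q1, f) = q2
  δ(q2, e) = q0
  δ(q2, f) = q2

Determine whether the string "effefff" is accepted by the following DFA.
Processing string "effefff":
  q0 --e--> q2
  q2 --f--> q2
  q2 --f--> q2
  q2 --e--> q0
  q0 --f--> q0
  q0 --f--> q0
  q0 --f--> q0
Final state: q0
Accept states: {q1}
No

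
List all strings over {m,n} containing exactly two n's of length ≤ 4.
nn, mnn, nmn, nnm, mmnn, mnmn, mnnm, nmmn, nmnm, nnmm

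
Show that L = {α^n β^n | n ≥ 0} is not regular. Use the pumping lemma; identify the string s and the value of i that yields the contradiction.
Assume L is regular with pumping length p. Idea: pumping the α-block changes the count balance.
Choose s = α^p β^p (length 2p ≥ p). By the pumping lemma, s = xyz with |xy| ≤ p, |y| > 0. So y = α^k for some k > 0 (since xy is entirely within the α's). Pumping gives xy²z = α^(p+k) β^p, which is not in L since p+k ≠ p.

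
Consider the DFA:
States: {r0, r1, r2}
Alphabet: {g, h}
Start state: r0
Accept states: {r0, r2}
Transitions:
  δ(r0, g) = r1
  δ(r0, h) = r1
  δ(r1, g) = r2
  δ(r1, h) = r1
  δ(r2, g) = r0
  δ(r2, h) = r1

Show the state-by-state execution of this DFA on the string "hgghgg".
read 'h': r0 → r1
  read 'g': r1 → r2
  read 'g': r2 → r0
  read 'h': r0 → r1
  read 'g': r1 → r2
  read 'g': r2 → r0
r0 -> r1 -> r2 -> r0 -> r1 -> r2 -> r0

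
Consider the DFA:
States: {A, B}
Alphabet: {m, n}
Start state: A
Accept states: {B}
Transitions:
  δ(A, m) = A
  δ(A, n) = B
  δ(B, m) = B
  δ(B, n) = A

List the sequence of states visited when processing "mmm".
read 'm': A → A
  read 'm': A → A
  read 'm': A → A
A -> A -> A -> A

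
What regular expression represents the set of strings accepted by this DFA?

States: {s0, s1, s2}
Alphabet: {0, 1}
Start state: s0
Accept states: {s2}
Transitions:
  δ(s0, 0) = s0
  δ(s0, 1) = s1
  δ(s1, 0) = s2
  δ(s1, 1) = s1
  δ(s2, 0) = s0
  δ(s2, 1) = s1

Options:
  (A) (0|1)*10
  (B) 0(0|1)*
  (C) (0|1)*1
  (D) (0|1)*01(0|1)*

Check each option against the DFA on short strings; one disagreement eliminates an option:
  (A) (0|1)*10: agrees with the DFA on every string of length ≤ 6
  (B) 0(0|1)*: on '0' the DFA goes s0 → s0 and rejects (s0 ∉ Accept), but the regex matches it → eliminate
  (C) (0|1)*1: on '1' the DFA goes s0 → s1 and rejects (s1 ∉ Accept), but the regex matches it → eliminate
  (D) (0|1)*01(0|1)*: on '01' the DFA goes s0 → s0 → s1 and rejects (s1 ∉ Accept), but the regex matches it → eliminate
Only (A) is consistent with the DFA.
(A) (0|1)*10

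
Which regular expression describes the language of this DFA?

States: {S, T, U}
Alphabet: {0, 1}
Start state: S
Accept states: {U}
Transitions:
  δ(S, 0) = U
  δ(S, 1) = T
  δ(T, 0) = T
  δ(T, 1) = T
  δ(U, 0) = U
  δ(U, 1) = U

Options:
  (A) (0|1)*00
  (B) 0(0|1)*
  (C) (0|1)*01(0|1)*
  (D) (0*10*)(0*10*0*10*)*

Check each option against the DFA on short strings; one disagreement eliminates an option:
  (A) (0|1)*00: on '0' the DFA goes S → U and accepts (U ∈ Accept), but the regex does not match it → eliminate
  (B) 0(0|1)*: agrees with the DFA on every string of length ≤ 6
  (C) (0|1)*01(0|1)*: on '0' the DFA goes S → U and accepts (U ∈ Accept), but the regex does not match it → eliminate
  (D) (0*10*)(0*10*0*10*)*: on '0' the DFA goes S → U and accepts (U ∈ Accept), but the regex does not match it → eliminate
Only (B) is consistent with the DFA.
(B) 0(0|1)*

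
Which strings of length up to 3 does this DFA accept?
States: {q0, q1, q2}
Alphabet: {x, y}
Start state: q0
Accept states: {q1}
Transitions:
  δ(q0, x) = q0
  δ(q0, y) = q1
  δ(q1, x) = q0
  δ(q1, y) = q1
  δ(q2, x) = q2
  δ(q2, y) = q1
y, xy, yy, xxy, xyy, yxy, yyy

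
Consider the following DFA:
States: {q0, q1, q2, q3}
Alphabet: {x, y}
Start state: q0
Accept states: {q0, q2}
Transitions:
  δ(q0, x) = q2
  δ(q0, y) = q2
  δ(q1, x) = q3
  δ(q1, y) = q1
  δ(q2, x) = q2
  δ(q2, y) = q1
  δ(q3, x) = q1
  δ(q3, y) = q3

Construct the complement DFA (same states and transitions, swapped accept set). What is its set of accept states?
Complement accept states = All states \ Original accept states
= {q0, q1, q2, q3} \ {q0, q2}
{q1, q3}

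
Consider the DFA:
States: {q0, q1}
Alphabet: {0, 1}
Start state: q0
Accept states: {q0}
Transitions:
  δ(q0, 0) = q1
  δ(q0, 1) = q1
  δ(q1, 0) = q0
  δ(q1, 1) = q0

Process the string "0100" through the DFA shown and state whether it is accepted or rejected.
Processing string "0100":
  q0 --0--> q1
  q1 --1--> q0
  q0 --0--> q1
  q1 --0--> q0
Final state: q0
Accept states: {q0}
Yes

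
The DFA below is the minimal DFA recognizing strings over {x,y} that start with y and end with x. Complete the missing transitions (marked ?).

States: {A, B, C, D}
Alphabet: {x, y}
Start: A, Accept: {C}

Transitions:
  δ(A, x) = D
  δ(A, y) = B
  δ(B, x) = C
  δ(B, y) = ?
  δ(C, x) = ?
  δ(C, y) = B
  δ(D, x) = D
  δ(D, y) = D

From the language and accept set, identify what each state tracks — A: no input read; B: started with y, last symbol y; C: started with y, last symbol x; D: started with x (dead).
Each missing δ(q, a) is the state matching the new tracked value after reading a.
δ(B, y) = B; δ(C, x) = C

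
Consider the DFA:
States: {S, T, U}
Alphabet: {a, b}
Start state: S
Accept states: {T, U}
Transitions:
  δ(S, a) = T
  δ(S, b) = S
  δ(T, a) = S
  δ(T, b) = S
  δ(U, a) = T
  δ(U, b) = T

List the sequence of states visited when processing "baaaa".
read 'b': S → S
  read 'a': S → T
  read 'a': T → S
  read 'a': S → T
  read 'a': T → S
S -> S -> T -> S -> T -> S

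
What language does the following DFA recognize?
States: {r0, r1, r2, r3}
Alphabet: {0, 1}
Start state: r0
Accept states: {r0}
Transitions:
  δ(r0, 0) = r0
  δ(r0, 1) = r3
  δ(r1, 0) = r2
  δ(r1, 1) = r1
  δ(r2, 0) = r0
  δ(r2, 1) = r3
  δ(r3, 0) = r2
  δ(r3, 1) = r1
Testing a few strings:
  '1000' → accept
  '1111' → reject
  '11' → reject
  '0001' → reject
State roles: r0=value ≡ 0 (mod 4); r1=value ≡ 3 (mod 4); r2=value ≡ 2 (mod 4); r3=value ≡ 1 (mod 4)
All binary strings representing a multiple of 4 (read in base 2; leading zeros allowed and ε counts as 0)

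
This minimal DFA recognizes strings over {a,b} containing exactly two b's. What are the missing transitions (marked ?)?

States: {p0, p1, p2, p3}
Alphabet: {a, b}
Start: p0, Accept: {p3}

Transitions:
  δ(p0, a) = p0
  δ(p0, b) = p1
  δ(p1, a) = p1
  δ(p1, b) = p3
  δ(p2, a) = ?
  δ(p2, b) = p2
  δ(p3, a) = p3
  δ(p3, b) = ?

From the language and accept set, identify what each state tracks — p0: zero b's; p1: one b; p2: ≥ three b's (dead); p3: two b's.
Each missing δ(q, a) is the state matching the new tracked value after reading a.
δ(p2, a) = p2; δ(p3, b) = p2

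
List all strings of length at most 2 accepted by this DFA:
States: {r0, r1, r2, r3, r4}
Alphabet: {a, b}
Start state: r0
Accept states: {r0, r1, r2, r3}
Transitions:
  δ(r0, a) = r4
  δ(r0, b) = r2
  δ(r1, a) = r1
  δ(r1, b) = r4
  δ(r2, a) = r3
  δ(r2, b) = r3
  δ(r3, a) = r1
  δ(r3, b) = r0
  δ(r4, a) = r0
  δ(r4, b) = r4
ε, b, aa, ba, bb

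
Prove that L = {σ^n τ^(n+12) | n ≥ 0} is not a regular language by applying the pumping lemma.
Assume L is regular with pumping length p. Idea: pumping the σ-block breaks the fixed offset of 12.
Choose s = σ^p τ^(p+12) ∈ L. By the pumping lemma, s = xyz with |xy| ≤ p, |y| > 0, so y = σ^k with k ≥ 1. Then xy²z = σ^(p+k) τ^(p+12). For this to be in L we would need p+12 = (p+k)+12, i.e. k = 0, contradicting k ≥ 1. So xy²z ∉ L.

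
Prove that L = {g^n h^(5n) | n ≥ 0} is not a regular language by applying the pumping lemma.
Assume L is regular with pumping length p. Idea: pumping the g-block breaks the 1:5 ratio.
Choose s = g^p h^(5p) (length 6p ≥ p). By the pumping lemma, s = xyz with |xy| ≤ p, |y| > 0, so y = g^k with k ≥ 1. Then xy²z = g^(p+k) h^(5p). For this to be in L we would need 5p = 5(p+k), i.e. 5k = 0, contradicting k ≥ 1. So xy²z ∉ L.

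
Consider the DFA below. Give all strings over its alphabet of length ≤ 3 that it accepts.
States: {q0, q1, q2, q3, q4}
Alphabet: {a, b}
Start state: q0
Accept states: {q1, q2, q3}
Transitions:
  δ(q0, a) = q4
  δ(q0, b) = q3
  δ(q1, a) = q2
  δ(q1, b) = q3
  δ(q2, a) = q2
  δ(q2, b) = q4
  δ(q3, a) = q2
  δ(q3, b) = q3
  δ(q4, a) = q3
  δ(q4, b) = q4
b, aa, ba, bb, aaa, aab, aba, baa, bba, bbb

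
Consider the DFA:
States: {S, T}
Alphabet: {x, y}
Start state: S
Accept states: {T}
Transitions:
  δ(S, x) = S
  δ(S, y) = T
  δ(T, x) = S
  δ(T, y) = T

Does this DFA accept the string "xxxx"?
Processing string "xxxx":
  S --x--> S
  S --x--> S
  S --x--> S
  S --x--> S
Final state: S
Accept states: {T}
No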